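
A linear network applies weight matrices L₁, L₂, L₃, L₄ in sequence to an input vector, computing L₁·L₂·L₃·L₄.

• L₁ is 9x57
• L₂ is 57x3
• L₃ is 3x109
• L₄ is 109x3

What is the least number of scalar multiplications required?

Adjacent pairs: L₁L₂ = 9·57·3 = 1539; L₂L₃ = 57·3·109 = 18639; L₃L₄ = 3·109·3 = 981.
Length 3: L₁..L₃: k=1: 0+18639+9·57·109=74556; k=2: 1539+0+9·3·109=4482 → min 4482 | L₂..L₄: k=2: 0+981+57·3·3=1494; k=3: 18639+0+57·109·3=37278 → min 1494.
Length 4: L₁..L₄: k=1: 0+1494+9·57·3=3033; k=2: 1539+981+9·3·3=2601; k=3: 4482+0+9·109·3=7425 → min 2601.
Optimal order: ((L₁·L₂)·(L₃·L₄)) with cost 2601.

2601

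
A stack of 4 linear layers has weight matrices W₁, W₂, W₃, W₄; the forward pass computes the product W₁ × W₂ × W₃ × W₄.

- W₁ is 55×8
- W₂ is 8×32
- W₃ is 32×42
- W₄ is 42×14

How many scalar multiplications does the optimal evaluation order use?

Adjacent pairs: W₁W₂ = 55·8·32 = 14080; W₂W₃ = 8·32·42 = 10752; W₃W₄ = 32·42·14 = 18816.
Length 3: W₁..W₃: k=1: 0+10752+55·8·42=29232; k=2: 14080+0+55·32·42=88000 → min 29232 | W₂..W₄: k=2: 0+18816+8·32·14=22400; k=3: 10752+0+8·42·14=15456 → min 15456.
Length 4: W₁..W₄: k=1: 0+15456+55·8·14=21616; k=2: 14080+18816+55·32·14=57536; k=3: 29232+0+55·42·14=61572 → min 21616.
Optimal order: (W₁ × ((W₂ × W₃) × W₄)) with cost 21616.

21616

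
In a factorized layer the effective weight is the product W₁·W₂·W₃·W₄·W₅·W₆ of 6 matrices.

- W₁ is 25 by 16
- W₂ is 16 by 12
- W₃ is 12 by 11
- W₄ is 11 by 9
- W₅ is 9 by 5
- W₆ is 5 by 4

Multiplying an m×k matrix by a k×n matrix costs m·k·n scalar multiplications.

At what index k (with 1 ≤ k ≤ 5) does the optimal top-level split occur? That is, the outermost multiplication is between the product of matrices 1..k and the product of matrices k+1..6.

Adjacent pairs: W₁W₂ = 25·16·12 = 4800; W₂W₃ = 16·12·11 = 2112; W₃W₄ = 12·11·9 = 1188; W₄W₅ = 11·9·5 = 495; W₅W₆ = 9·5·4 = 180.
Length 3: W₁..W₃: k=1: 0+2112+25·16·11=6512; k=2: 4800+0+25·12·11=8100 → min 6512 | W₂..W₄: k=2: 0+1188+16·12·9=2916; k=3: 2112+0+16·11·9=3696 → min 2916 | W₃..W₅: k=3: 0+495+12·11·5=1155; k=4: 1188+0+12·9·5=1728 → min 1155 | W₄..W₆: k=4: 0+180+11·9·4=576; k=5: 495+0+11·5·4=715 → min 576.
Length 4: W₁..W₄: k=1: 0+2916+25·16·9=6516; k=2: 4800+1188+25·12·9=8688; k=3: 6512+0+25·11·9=8987 → min 6516 | W₂..W₅: k=2: 0+1155+16·12·5=2115; k=3: 2112+495+16·11·5=3487; k=4: 2916+0+16·9·5=3636 → min 2115 | W₃..W₆: k=3: 0+576+12·11·4=1104; k=4: 1188+180+12·9·4=1800; k=5: 1155+0+12·5·4=1395 → min 1104.
Length 5: W₁..W₅: k=1: 0+2115+25·16·5=4115; k=2: 4800+1155+25·12·5=7455; k=3: 6512+495+25·11·5=8382; k=4: 6516+0+25·9·5=7641 → min 4115 | W₂..W₆: k=2: 0+1104+16·12·4=1872; k=3: 2112+576+16·11·4=3392; k=4: 2916+180+16·9·4=3672; k=5: 2115+0+16·5·4=2435 → min 1872.
Top-level splits: k=1: (W₁..W₁)·(W₂..W₆) → 0+1872+25·16·4 = 3472; k=2: (W₁..W₂)·(W₃..W₆) → 4800+1104+25·12·4 = 7104; k=3: (W₁..W₃)·(W₄..W₆) → 6512+576+25·11·4 = 8188; k=4: (W₁..W₄)·(W₅..W₆) → 6516+180+25·9·4 = 7596; k=5: (W₁..W₅)·(W₆..W₆) → 4115+0+25·5·4 = 4615.
Best split is after W₁, i.e. k = 1.

1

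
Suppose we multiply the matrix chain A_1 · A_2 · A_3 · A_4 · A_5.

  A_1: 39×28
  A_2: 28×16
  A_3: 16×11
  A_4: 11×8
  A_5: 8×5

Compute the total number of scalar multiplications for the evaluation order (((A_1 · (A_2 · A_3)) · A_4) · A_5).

(A_2 · A_3): 28×16 by 16×11 → 28×11, cost 28·16·11 = 4928
(A_1 · (A_2 · A_3)): 39×28 by 28×11 → 39×11, cost 39·28·11 = 12012; cumulative 16940
((A_1 · (A_2 · A_3)) · A_4): 39×11 by 11×8 → 39×8, cost 39·11·8 = 3432; cumulative 20372
(((A_1 · (A_2 · A_3)) · A_4) · A_5): 39×8 by 8×5 → 39×5, cost 39·8·5 = 1560; cumulative 21932
Total: 21932 scalar multiplications.

21932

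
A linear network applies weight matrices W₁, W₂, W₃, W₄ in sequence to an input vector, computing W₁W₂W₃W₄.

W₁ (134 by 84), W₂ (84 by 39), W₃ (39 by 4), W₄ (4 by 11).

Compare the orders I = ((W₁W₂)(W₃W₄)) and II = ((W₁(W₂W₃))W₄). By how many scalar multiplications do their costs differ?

434162

Order I = ((W₁W₂)(W₃W₄)): (W₁W₂): 134×84 by 84×39 → 134×39, cost 134·84·39 = 438984; (W₃W₄): 39×4 by 4×11 → 39×11, cost 39·4·11 = 1716; ((W₁W₂)(W₃W₄)): 134×39 by 39×11 → 134×11, cost 134·39·11 = 57486; cumulative 498186. Total 498186.
Order II = ((W₁(W₂W₃))W₄): (W₂W₃): 84×39 by 39×4 → 84×4, cost 84·39·4 = 13104; (W₁(W₂W₃)): 134×84 by 84×4 → 134×4, cost 134·84·4 = 45024; cumulative 58128; ((W₁(W₂W₃))W₄): 134×4 by 4×11 → 134×11, cost 134·4·11 = 5896; cumulative 64024. Total 64024.
Difference: |498186 − 64024| = 434162.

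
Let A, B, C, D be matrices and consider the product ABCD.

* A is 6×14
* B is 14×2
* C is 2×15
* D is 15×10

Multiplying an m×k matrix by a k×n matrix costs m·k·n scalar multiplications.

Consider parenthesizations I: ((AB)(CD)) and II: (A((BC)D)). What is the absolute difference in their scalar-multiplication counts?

Order I = ((AB)(CD)): (AB): 6×14 by 14×2 → 6×2, cost 6·14·2 = 168; (CD): 2×15 by 15×10 → 2×10, cost 2·15·10 = 300; ((AB)(CD)): 6×2 by 2×10 → 6×10, cost 6·2·10 = 120; cumulative 588. Total 588.
Order II = (A((BC)D)): (BC): 14×2 by 2×15 → 14×15, cost 14·2·15 = 420; ((BC)D): 14×15 by 15×10 → 14×10, cost 14·15·10 = 2100; cumulative 2520; (A((BC)D)): 6×14 by 14×10 → 6×10, cost 6·14·10 = 840; cumulative 3360. Total 3360.
Difference: |588 − 3360| = 2772.

2772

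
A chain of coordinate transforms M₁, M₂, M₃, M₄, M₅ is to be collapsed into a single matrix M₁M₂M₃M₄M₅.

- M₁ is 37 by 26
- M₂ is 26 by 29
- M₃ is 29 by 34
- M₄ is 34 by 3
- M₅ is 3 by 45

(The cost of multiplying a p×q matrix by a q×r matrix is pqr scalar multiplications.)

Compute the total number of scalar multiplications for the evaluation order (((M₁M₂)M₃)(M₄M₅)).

(M₁M₂): 37×26 by 26×29 → 37×29, cost 37·26·29 = 27898
((M₁M₂)M₃): 37×29 by 29×34 → 37×34, cost 37·29·34 = 36482; cumulative 64380
(M₄M₅): 34×3 by 3×45 → 34×45, cost 34·3·45 = 4590
(((M₁M₂)M₃)(M₄M₅)): 37×34 by 34×45 → 37×45, cost 37·34·45 = 56610; cumulative 125580
Total: 125580 scalar multiplications.

125580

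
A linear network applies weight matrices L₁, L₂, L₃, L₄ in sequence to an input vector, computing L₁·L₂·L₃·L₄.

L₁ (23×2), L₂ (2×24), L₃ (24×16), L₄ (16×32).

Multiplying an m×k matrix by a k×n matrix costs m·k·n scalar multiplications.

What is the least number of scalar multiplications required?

3264

Adjacent pairs: L₁L₂ = 23·2·24 = 1104; L₂L₃ = 2·24·16 = 768; L₃L₄ = 24·16·32 = 12288.
Length 3: L₁..L₃: k=1: 0+768+23·2·16=1504; k=2: 1104+0+23·24·16=9936 → min 1504 | L₂..L₄: k=2: 0+12288+2·24·32=13824; k=3: 768+0+2·16·32=1792 → min 1792.
Length 4: L₁..L₄: k=1: 0+1792+23·2·32=3264; k=2: 1104+12288+23·24·32=31056; k=3: 1504+0+23·16·32=13280 → min 3264.
Optimal order: (L₁·((L₂·L₃)·L₄)) with cost 3264.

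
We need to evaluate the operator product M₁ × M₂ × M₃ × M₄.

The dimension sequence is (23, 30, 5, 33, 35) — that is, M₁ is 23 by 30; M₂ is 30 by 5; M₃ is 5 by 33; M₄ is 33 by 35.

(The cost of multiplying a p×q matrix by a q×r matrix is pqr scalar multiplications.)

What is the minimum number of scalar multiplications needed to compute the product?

Adjacent pairs: M₁M₂ = 23·30·5 = 3450; M₂M₃ = 30·5·33 = 4950; M₃M₄ = 5·33·35 = 5775.
Length 3: M₁..M₃: k=1: 0+4950+23·30·33=27720; k=2: 3450+0+23·5·33=7245 → min 7245 | M₂..M₄: k=2: 0+5775+30·5·35=11025; k=3: 4950+0+30·33·35=39600 → min 11025.
Length 4: M₁..M₄: k=1: 0+11025+23·30·35=35175; k=2: 3450+5775+23·5·35=13250; k=3: 7245+0+23·33·35=33810 → min 13250.
Optimal order: ((M₁ × M₂) × (M₃ × M₄)) with cost 13250.

13250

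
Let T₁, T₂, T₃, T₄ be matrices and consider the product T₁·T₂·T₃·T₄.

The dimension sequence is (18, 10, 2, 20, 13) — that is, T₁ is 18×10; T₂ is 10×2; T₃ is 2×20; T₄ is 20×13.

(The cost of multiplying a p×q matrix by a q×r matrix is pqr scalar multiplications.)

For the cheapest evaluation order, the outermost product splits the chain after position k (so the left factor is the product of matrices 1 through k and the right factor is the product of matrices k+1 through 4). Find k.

2

Adjacent pairs: T₁T₂ = 18·10·2 = 360; T₂T₃ = 10·2·20 = 400; T₃T₄ = 2·20·13 = 520.
Length 3: T₁..T₃: k=1: 0+400+18·10·20=4000; k=2: 360+0+18·2·20=1080 → min 1080 | T₂..T₄: k=2: 0+520+10·2·13=780; k=3: 400+0+10·20·13=3000 → min 780.
Top-level splits: k=1: (T₁..T₁)·(T₂..T₄) → 0+780+18·10·13 = 3120; k=2: (T₁..T₂)·(T₃..T₄) → 360+520+18·2·13 = 1348; k=3: (T₁..T₃)·(T₄..T₄) → 1080+0+18·20·13 = 5760.
Best split is after T₂, i.e. k = 2.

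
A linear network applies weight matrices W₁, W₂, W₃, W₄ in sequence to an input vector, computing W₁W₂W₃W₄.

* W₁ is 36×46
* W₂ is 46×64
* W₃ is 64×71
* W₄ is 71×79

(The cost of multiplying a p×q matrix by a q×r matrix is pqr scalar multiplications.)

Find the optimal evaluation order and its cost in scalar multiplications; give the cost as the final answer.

Adjacent pairs: W₁W₂ = 36·46·64 = 105984; W₂W₃ = 46·64·71 = 209024; W₃W₄ = 64·71·79 = 358976.
Length 3: W₁..W₃: k=1: 0+209024+36·46·71=326600; k=2: 105984+0+36·64·71=269568 → min 269568 | W₂..W₄: k=2: 0+358976+46·64·79=591552; k=3: 209024+0+46·71·79=467038 → min 467038.
Length 4: W₁..W₄: k=1: 0+467038+36·46·79=597862; k=2: 105984+358976+36·64·79=646976; k=3: 269568+0+36·71·79=471492 → min 471492.
Optimal parenthesization: (((W₁W₂)W₃)W₄) with cost 471492.

471492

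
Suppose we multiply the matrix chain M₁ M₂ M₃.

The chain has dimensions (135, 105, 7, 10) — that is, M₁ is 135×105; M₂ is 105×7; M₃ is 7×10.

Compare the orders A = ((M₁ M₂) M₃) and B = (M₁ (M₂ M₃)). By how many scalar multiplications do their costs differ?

Order A = ((M₁ M₂) M₃): (M₁ M₂): 135×105 by 105×7 → 135×7, cost 135·105·7 = 99225; ((M₁ M₂) M₃): 135×7 by 7×10 → 135×10, cost 135·7·10 = 9450; cumulative 108675. Total 108675.
Order B = (M₁ (M₂ M₃)): (M₂ M₃): 105×7 by 7×10 → 105×10, cost 105·7·10 = 7350; (M₁ (M₂ M₃)): 135×105 by 105×10 → 135×10, cost 135·105·10 = 141750; cumulative 149100. Total 149100.
Difference: |108675 − 149100| = 40425.

40425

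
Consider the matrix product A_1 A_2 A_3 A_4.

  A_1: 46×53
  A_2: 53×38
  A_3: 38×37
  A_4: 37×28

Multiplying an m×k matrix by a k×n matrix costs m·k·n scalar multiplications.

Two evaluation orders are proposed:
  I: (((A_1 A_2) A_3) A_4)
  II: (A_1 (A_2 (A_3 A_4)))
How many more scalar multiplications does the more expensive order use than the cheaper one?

40952

Order I = (((A_1 A_2) A_3) A_4): (A_1 A_2): 46×53 by 53×38 → 46×38, cost 46·53·38 = 92644; ((A_1 A_2) A_3): 46×38 by 38×37 → 46×37, cost 46·38·37 = 64676; cumulative 157320; (((A_1 A_2) A_3) A_4): 46×37 by 37×28 → 46×28, cost 46·37·28 = 47656; cumulative 204976. Total 204976.
Order II = (A_1 (A_2 (A_3 A_4))): (A_3 A_4): 38×37 by 37×28 → 38×28, cost 38·37·28 = 39368; (A_2 (A_3 A_4)): 53×38 by 38×28 → 53×28, cost 53·38·28 = 56392; cumulative 95760; (A_1 (A_2 (A_3 A_4))): 46×53 by 53×28 → 46×28, cost 46·53·28 = 68264; cumulative 164024. Total 164024.
Difference: |204976 − 164024| = 40952.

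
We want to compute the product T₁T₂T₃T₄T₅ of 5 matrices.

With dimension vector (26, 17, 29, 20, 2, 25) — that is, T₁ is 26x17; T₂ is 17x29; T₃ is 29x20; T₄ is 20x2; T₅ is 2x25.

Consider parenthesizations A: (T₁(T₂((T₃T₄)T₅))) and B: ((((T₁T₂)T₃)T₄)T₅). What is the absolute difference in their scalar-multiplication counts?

4253

Order A = (T₁(T₂((T₃T₄)T₅))): (T₃T₄): 29×20 by 20×2 → 29×2, cost 29·20·2 = 1160; ((T₃T₄)T₅): 29×2 by 2×25 → 29×25, cost 29·2·25 = 1450; cumulative 2610; (T₂((T₃T₄)T₅)): 17×29 by 29×25 → 17×25, cost 17·29·25 = 12325; cumulative 14935; (T₁(T₂((T₃T₄)T₅))): 26×17 by 17×25 → 26×25, cost 26·17·25 = 11050; cumulative 25985. Total 25985.
Order B = ((((T₁T₂)T₃)T₄)T₅): (T₁T₂): 26×17 by 17×29 → 26×29, cost 26·17·29 = 12818; ((T₁T₂)T₃): 26×29 by 29×20 → 26×20, cost 26·29·20 = 15080; cumulative 27898; (((T₁T₂)T₃)T₄): 26×20 by 20×2 → 26×2, cost 26·20·2 = 1040; cumulative 28938; ((((T₁T₂)T₃)T₄)T₅): 26×2 by 2×25 → 26×25, cost 26·2·25 = 1300; cumulative 30238. Total 30238.
Difference: |25985 − 30238| = 4253.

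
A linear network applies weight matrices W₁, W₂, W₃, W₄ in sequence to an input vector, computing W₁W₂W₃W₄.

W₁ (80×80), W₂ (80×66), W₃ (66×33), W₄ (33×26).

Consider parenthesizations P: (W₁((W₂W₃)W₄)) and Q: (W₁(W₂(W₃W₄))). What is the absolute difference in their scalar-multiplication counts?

48972

Order P = (W₁((W₂W₃)W₄)): (W₂W₃): 80×66 by 66×33 → 80×33, cost 80·66·33 = 174240; ((W₂W₃)W₄): 80×33 by 33×26 → 80×26, cost 80·33·26 = 68640; cumulative 242880; (W₁((W₂W₃)W₄)): 80×80 by 80×26 → 80×26, cost 80·80·26 = 166400; cumulative 409280. Total 409280.
Order Q = (W₁(W₂(W₃W₄))): (W₃W₄): 66×33 by 33×26 → 66×26, cost 66·33·26 = 56628; (W₂(W₃W₄)): 80×66 by 66×26 → 80×26, cost 80·66·26 = 137280; cumulative 193908; (W₁(W₂(W₃W₄))): 80×80 by 80×26 → 80×26, cost 80·80·26 = 166400; cumulative 360308. Total 360308.
Difference: |409280 − 360308| = 48972.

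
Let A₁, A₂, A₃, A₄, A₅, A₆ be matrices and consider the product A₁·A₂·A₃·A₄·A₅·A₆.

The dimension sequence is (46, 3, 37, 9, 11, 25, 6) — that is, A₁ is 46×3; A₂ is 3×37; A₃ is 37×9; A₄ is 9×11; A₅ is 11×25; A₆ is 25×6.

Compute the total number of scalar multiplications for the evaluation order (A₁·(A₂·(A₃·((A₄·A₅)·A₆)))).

7317

(A₄·A₅): 9×11 by 11×25 → 9×25, cost 9·11·25 = 2475
((A₄·A₅)·A₆): 9×25 by 25×6 → 9×6, cost 9·25·6 = 1350; cumulative 3825
(A₃·((A₄·A₅)·A₆)): 37×9 by 9×6 → 37×6, cost 37·9·6 = 1998; cumulative 5823
(A₂·(A₃·((A₄·A₅)·A₆))): 3×37 by 37×6 → 3×6, cost 3·37·6 = 666; cumulative 6489
(A₁·(A₂·(A₃·((A₄·A₅)·A₆)))): 46×3 by 3×6 → 46×6, cost 46·3·6 = 828; cumulative 7317
Total: 7317 scalar multiplications.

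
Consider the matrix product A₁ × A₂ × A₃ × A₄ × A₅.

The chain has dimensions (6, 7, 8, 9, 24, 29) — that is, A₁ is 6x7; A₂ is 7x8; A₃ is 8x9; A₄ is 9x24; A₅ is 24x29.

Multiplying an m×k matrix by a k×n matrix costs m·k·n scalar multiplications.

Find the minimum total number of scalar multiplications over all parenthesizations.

6240

Adjacent pairs: A₁A₂ = 6·7·8 = 336; A₂A₃ = 7·8·9 = 504; A₃A₄ = 8·9·24 = 1728; A₄A₅ = 9·24·29 = 6264.
Length 3: A₁..A₃: k=1: 0+504+6·7·9=882; k=2: 336+0+6·8·9=768 → min 768 | A₂..A₄: k=2: 0+1728+7·8·24=3072; k=3: 504+0+7·9·24=2016 → min 2016 | A₃..A₅: k=3: 0+6264+8·9·29=8352; k=4: 1728+0+8·24·29=7296 → min 7296.
Length 4: A₁..A₄: k=1: 0+2016+6·7·24=3024; k=2: 336+1728+6·8·24=3216; k=3: 768+0+6·9·24=2064 → min 2064 | A₂..A₅: k=2: 0+7296+7·8·29=8920; k=3: 504+6264+7·9·29=8595; k=4: 2016+0+7·24·29=6888 → min 6888.
Length 5: A₁..A₅: k=1: 0+6888+6·7·29=8106; k=2: 336+7296+6·8·29=9024; k=3: 768+6264+6·9·29=8598; k=4: 2064+0+6·24·29=6240 → min 6240.
Optimal order: ((((A₁ × A₂) × A₃) × A₄) × A₅) with cost 6240.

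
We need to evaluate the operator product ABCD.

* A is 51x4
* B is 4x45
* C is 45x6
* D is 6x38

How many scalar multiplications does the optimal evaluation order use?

Adjacent pairs: AB = 51·4·45 = 9180; BC = 4·45·6 = 1080; CD = 45·6·38 = 10260.
Length 3: A..C: k=1: 0+1080+51·4·6=2304; k=2: 9180+0+51·45·6=22950 → min 2304 | B..D: k=2: 0+10260+4·45·38=17100; k=3: 1080+0+4·6·38=1992 → min 1992.
Length 4: A..D: k=1: 0+1992+51·4·38=9744; k=2: 9180+10260+51·45·38=106650; k=3: 2304+0+51·6·38=13932 → min 9744.
Optimal order: (A((BC)D)) with cost 9744.

9744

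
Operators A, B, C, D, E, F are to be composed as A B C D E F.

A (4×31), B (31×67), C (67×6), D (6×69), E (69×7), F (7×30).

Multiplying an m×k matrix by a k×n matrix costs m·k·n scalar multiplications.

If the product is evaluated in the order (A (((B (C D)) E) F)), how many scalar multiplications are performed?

(C D): 67×6 by 6×69 → 67×69, cost 67·6·69 = 27738
(B (C D)): 31×67 by 67×69 → 31×69, cost 31·67·69 = 143313; cumulative 171051
((B (C D)) E): 31×69 by 69×7 → 31×7, cost 31·69·7 = 14973; cumulative 186024
(((B (C D)) E) F): 31×7 by 7×30 → 31×30, cost 31·7·30 = 6510; cumulative 192534
(A (((B (C D)) E) F)): 4×31 by 31×30 → 4×30, cost 4·31·30 = 3720; cumulative 196254
Total: 196254 scalar multiplications.

196254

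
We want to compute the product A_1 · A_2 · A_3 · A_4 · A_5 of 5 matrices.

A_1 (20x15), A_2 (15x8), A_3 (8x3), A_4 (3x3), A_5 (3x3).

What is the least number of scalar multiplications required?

1359

Adjacent pairs: A_1A_2 = 20·15·8 = 2400; A_2A_3 = 15·8·3 = 360; A_3A_4 = 8·3·3 = 72; A_4A_5 = 3·3·3 = 27.
Length 3: A_1..A_3: k=1: 0+360+20·15·3=1260; k=2: 2400+0+20·8·3=2880 → min 1260 | A_2..A_4: k=2: 0+72+15·8·3=432; k=3: 360+0+15·3·3=495 → min 432 | A_3..A_5: k=3: 0+27+8·3·3=99; k=4: 72+0+8·3·3=144 → min 99.
Length 4: A_1..A_4: k=1: 0+432+20·15·3=1332; k=2: 2400+72+20·8·3=2952; k=3: 1260+0+20·3·3=1440 → min 1332 | A_2..A_5: k=2: 0+99+15·8·3=459; k=3: 360+27+15·3·3=522; k=4: 432+0+15·3·3=567 → min 459.
Length 5: A_1..A_5: k=1: 0+459+20·15·3=1359; k=2: 2400+99+20·8·3=2979; k=3: 1260+27+20·3·3=1467; k=4: 1332+0+20·3·3=1512 → min 1359.
Optimal order: (A_1 · (A_2 · (A_3 · (A_4 · A_5)))) with cost 1359.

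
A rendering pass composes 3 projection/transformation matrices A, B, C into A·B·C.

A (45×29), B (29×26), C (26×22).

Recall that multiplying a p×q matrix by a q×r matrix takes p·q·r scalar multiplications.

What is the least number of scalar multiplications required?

45298

Order (A·(B·C)): (B·C): 29×26 by 26×22 → 29×22, cost 29·26·22 = 16588; (A·(B·C)): 45×29 by 29×22 → 45×22, cost 45·29·22 = 28710; cumulative 45298. Total 45298.
Order ((A·B)·C): (A·B): 45×29 by 29×26 → 45×26, cost 45·29·26 = 33930; ((A·B)·C): 45×26 by 26×22 → 45×22, cost 45·26·22 = 25740; cumulative 59670. Total 59670.
Minimum: 45298.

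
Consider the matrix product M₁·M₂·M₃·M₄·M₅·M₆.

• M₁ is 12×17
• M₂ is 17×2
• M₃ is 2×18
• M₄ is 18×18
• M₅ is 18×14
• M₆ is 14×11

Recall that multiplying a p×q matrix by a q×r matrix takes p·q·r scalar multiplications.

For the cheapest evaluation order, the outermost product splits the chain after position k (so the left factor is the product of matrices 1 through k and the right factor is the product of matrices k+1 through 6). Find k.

Adjacent pairs: M₁M₂ = 12·17·2 = 408; M₂M₃ = 17·2·18 = 612; M₃M₄ = 2·18·18 = 648; M₄M₅ = 18·18·14 = 4536; M₅M₆ = 18·14·11 = 2772.
Length 3: M₁..M₃: k=1: 0+612+12·17·18=4284; k=2: 408+0+12·2·18=840 → min 840 | M₂..M₄: k=2: 0+648+17·2·18=1260; k=3: 612+0+17·18·18=6120 → min 1260 | M₃..M₅: k=3: 0+4536+2·18·14=5040; k=4: 648+0+2·18·14=1152 → min 1152 | M₄..M₆: k=4: 0+2772+18·18·11=6336; k=5: 4536+0+18·14·11=7308 → min 6336.
Length 4: M₁..M₄: k=1: 0+1260+12·17·18=4932; k=2: 408+648+12·2·18=1488; k=3: 840+0+12·18·18=4728 → min 1488 | M₂..M₅: k=2: 0+1152+17·2·14=1628; k=3: 612+4536+17·18·14=9432; k=4: 1260+0+17·18·14=5544 → min 1628 | M₃..M₆: k=3: 0+6336+2·18·11=6732; k=4: 648+2772+2·18·11=3816; k=5: 1152+0+2·14·11=1460 → min 1460.
Length 5: M₁..M₅: k=1: 0+1628+12·17·14=4484; k=2: 408+1152+12·2·14=1896; k=3: 840+4536+12·18·14=8400; k=4: 1488+0+12·18·14=4512 → min 1896 | M₂..M₆: k=2: 0+1460+17·2·11=1834; k=3: 612+6336+17·18·11=10314; k=4: 1260+2772+17·18·11=7398; k=5: 1628+0+17·14·11=4246 → min 1834.
Top-level splits: k=1: (M₁..M₁)·(M₂..M₆) → 0+1834+12·17·11 = 4078; k=2: (M₁..M₂)·(M₃..M₆) → 408+1460+12·2·11 = 2132; k=3: (M₁..M₃)·(M₄..M₆) → 840+6336+12·18·11 = 9552; k=4: (M₁..M₄)·(M₅..M₆) → 1488+2772+12·18·11 = 6636; k=5: (M₁..M₅)·(M₆..M₆) → 1896+0+12·14·11 = 3744.
Best split is after M₂, i.e. k = 2.

2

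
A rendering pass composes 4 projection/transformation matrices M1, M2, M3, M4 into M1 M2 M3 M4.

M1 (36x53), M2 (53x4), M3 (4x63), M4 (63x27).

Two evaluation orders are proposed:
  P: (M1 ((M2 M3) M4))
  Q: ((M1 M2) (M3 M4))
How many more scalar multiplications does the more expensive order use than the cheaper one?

136701

Order P = (M1 ((M2 M3) M4)): (M2 M3): 53×4 by 4×63 → 53×63, cost 53·4·63 = 13356; ((M2 M3) M4): 53×63 by 63×27 → 53×27, cost 53·63·27 = 90153; cumulative 103509; (M1 ((M2 M3) M4)): 36×53 by 53×27 → 36×27, cost 36·53·27 = 51516; cumulative 155025. Total 155025.
Order Q = ((M1 M2) (M3 M4)): (M1 M2): 36×53 by 53×4 → 36×4, cost 36·53·4 = 7632; (M3 M4): 4×63 by 63×27 → 4×27, cost 4·63·27 = 6804; ((M1 M2) (M3 M4)): 36×4 by 4×27 → 36×27, cost 36·4·27 = 3888; cumulative 18324. Total 18324.
Difference: |155025 − 18324| = 136701.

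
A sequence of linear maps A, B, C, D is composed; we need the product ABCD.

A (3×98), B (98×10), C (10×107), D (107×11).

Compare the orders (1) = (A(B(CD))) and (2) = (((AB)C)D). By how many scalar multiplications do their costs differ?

Order (1) = (A(B(CD))): (CD): 10×107 by 107×11 → 10×11, cost 10·107·11 = 11770; (B(CD)): 98×10 by 10×11 → 98×11, cost 98·10·11 = 10780; cumulative 22550; (A(B(CD))): 3×98 by 98×11 → 3×11, cost 3·98·11 = 3234; cumulative 25784. Total 25784.
Order (2) = (((AB)C)D): (AB): 3×98 by 98×10 → 3×10, cost 3·98·10 = 2940; ((AB)C): 3×10 by 10×107 → 3×107, cost 3·10·107 = 3210; cumulative 6150; (((AB)C)D): 3×107 by 107×11 → 3×11, cost 3·107·11 = 3531; cumulative 9681. Total 9681.
Difference: |25784 − 9681| = 16103.

16103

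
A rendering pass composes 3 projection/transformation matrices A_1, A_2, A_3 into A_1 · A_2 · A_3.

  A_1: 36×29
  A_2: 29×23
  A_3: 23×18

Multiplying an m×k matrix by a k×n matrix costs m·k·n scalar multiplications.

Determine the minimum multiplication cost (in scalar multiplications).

30798

Order (A_1 · (A_2 · A_3)): (A_2 · A_3): 29×23 by 23×18 → 29×18, cost 29·23·18 = 12006; (A_1 · (A_2 · A_3)): 36×29 by 29×18 → 36×18, cost 36·29·18 = 18792; cumulative 30798. Total 30798.
Order ((A_1 · A_2) · A_3): (A_1 · A_2): 36×29 by 29×23 → 36×23, cost 36·29·23 = 24012; ((A_1 · A_2) · A_3): 36×23 by 23×18 → 36×18, cost 36·23·18 = 14904; cumulative 38916. Total 38916.
Minimum: 30798.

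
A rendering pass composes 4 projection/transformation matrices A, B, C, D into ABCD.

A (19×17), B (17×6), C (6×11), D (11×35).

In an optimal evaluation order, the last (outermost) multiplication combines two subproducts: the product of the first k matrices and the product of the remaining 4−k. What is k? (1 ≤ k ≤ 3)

Adjacent pairs: AB = 19·17·6 = 1938; BC = 17·6·11 = 1122; CD = 6·11·35 = 2310.
Length 3: A..C: k=1: 0+1122+19·17·11=4675; k=2: 1938+0+19·6·11=3192 → min 3192 | B..D: k=2: 0+2310+17·6·35=5880; k=3: 1122+0+17·11·35=7667 → min 5880.
Top-level splits: k=1: (A..A)·(B..D) → 0+5880+19·17·35 = 17185; k=2: (A..B)·(C..D) → 1938+2310+19·6·35 = 8238; k=3: (A..C)·(D..D) → 3192+0+19·11·35 = 10507.
Best split is after B, i.e. k = 2.

2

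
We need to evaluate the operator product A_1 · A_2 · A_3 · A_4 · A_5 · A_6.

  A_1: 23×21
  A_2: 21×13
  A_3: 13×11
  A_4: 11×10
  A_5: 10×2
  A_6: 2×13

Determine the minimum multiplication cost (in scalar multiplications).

Adjacent pairs: A_1A_2 = 23·21·13 = 6279; A_2A_3 = 21·13·11 = 3003; A_3A_4 = 13·11·10 = 1430; A_4A_5 = 11·10·2 = 220; A_5A_6 = 10·2·13 = 260.
Length 3: A_1..A_3: k=1: 0+3003+23·21·11=8316; k=2: 6279+0+23·13·11=9568 → min 8316 | A_2..A_4: k=2: 0+1430+21·13·10=4160; k=3: 3003+0+21·11·10=5313 → min 4160 | A_3..A_5: k=3: 0+220+13·11·2=506; k=4: 1430+0+13·10·2=1690 → min 506 | A_4..A_6: k=4: 0+260+11·10·13=1690; k=5: 220+0+11·2·13=506 → min 506.
Length 4: A_1..A_4: k=1: 0+4160+23·21·10=8990; k=2: 6279+1430+23·13·10=10699; k=3: 8316+0+23·11·10=10846 → min 8990 | A_2..A_5: k=2: 0+506+21·13·2=1052; k=3: 3003+220+21·11·2=3685; k=4: 4160+0+21·10·2=4580 → min 1052 | A_3..A_6: k=3: 0+506+13·11·13=2365; k=4: 1430+260+13·10·13=3380; k=5: 506+0+13·2·13=844 → min 844.
Length 5: A_1..A_5: k=1: 0+1052+23·21·2=2018; k=2: 6279+506+23·13·2=7383; k=3: 8316+220+23·11·2=9042; k=4: 8990+0+23·10·2=9450 → min 2018 | A_2..A_6: k=2: 0+844+21·13·13=4393; k=3: 3003+506+21·11·13=6512; k=4: 4160+260+21·10·13=7150; k=5: 1052+0+21·2·13=1598 → min 1598.
Length 6: A_1..A_6: k=1: 0+1598+23·21·13=7877; k=2: 6279+844+23·13·13=11010; k=3: 8316+506+23·11·13=12111; k=4: 8990+260+23·10·13=12240; k=5: 2018+0+23·2·13=2616 → min 2616.
Optimal order: ((A_1 · (A_2 · (A_3 · (A_4 · A_5)))) · A_6) with cost 2616.

2616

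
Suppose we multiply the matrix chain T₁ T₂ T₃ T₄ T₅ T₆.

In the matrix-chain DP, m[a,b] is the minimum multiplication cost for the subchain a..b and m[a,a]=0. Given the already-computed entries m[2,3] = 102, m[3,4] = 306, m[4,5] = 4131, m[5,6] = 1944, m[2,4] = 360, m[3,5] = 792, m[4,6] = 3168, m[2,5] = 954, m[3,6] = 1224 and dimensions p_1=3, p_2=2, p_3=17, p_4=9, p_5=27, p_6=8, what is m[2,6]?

m[2,6] = min over k∈[2,5] of m[2,k]+m[k+1,6]+p_{1}·p_k·p_{6}.
k=2: 0 + 1224 + 3·2·8 = 1272; k=3: 102 + 3168 + 3·17·8 = 3678; k=4: 360 + 1944 + 3·9·8 = 2520; k=5: 954 + 0 + 3·27·8 = 1602.
Minimum: 1272 at k=2.

1272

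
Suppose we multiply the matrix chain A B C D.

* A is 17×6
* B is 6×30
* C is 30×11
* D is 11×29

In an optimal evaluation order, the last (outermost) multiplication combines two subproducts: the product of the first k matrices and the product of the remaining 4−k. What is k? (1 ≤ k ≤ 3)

1

Adjacent pairs: AB = 17·6·30 = 3060; BC = 6·30·11 = 1980; CD = 30·11·29 = 9570.
Length 3: A..C: k=1: 0+1980+17·6·11=3102; k=2: 3060+0+17·30·11=8670 → min 3102 | B..D: k=2: 0+9570+6·30·29=14790; k=3: 1980+0+6·11·29=3894 → min 3894.
Top-level splits: k=1: (A..A)·(B..D) → 0+3894+17·6·29 = 6852; k=2: (A..B)·(C..D) → 3060+9570+17·30·29 = 27420; k=3: (A..C)·(D..D) → 3102+0+17·11·29 = 8525.
Best split is after A, i.e. k = 1.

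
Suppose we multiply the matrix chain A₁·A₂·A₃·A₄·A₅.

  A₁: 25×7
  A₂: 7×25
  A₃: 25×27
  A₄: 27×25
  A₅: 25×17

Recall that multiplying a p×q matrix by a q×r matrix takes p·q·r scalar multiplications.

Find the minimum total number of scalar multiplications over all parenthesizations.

15400

Adjacent pairs: A₁A₂ = 25·7·25 = 4375; A₂A₃ = 7·25·27 = 4725; A₃A₄ = 25·27·25 = 16875; A₄A₅ = 27·25·17 = 11475.
Length 3: A₁..A₃: k=1: 0+4725+25·7·27=9450; k=2: 4375+0+25·25·27=21250 → min 9450 | A₂..A₄: k=2: 0+16875+7·25·25=21250; k=3: 4725+0+7·27·25=9450 → min 9450 | A₃..A₅: k=3: 0+11475+25·27·17=22950; k=4: 16875+0+25·25·17=27500 → min 22950.
Length 4: A₁..A₄: k=1: 0+9450+25·7·25=13825; k=2: 4375+16875+25·25·25=36875; k=3: 9450+0+25·27·25=26325 → min 13825 | A₂..A₅: k=2: 0+22950+7·25·17=25925; k=3: 4725+11475+7·27·17=19413; k=4: 9450+0+7·25·17=12425 → min 12425.
Length 5: A₁..A₅: k=1: 0+12425+25·7·17=15400; k=2: 4375+22950+25·25·17=37950; k=3: 9450+11475+25·27·17=32400; k=4: 13825+0+25·25·17=24450 → min 15400.
Optimal order: (A₁·(((A₂·A₃)·A₄)·A₅)) with cost 15400.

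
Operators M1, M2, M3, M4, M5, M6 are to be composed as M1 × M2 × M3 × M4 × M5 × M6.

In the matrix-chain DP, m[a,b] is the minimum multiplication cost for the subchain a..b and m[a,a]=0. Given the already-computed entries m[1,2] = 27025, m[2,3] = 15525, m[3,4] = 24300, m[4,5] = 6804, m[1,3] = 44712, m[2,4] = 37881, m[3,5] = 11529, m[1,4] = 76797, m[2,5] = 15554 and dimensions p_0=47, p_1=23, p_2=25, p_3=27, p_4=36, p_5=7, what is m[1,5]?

m[1,5] = min over k∈[1,4] of m[1,k]+m[k+1,5]+p_{0}·p_k·p_{5}.
k=1: 0 + 15554 + 47·23·7 = 23121; k=2: 27025 + 11529 + 47·25·7 = 46779; k=3: 44712 + 6804 + 47·27·7 = 60399; k=4: 76797 + 0 + 47·36·7 = 88641.
Minimum: 23121 at k=1.

23121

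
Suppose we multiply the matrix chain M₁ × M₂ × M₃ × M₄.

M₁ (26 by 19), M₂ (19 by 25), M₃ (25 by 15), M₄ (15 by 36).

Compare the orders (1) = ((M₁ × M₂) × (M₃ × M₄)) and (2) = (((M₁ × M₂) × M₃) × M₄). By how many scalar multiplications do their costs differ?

13110

Order (1) = ((M₁ × M₂) × (M₃ × M₄)): (M₁ × M₂): 26×19 by 19×25 → 26×25, cost 26·19·25 = 12350; (M₃ × M₄): 25×15 by 15×36 → 25×36, cost 25·15·36 = 13500; ((M₁ × M₂) × (M₃ × M₄)): 26×25 by 25×36 → 26×36, cost 26·25·36 = 23400; cumulative 49250. Total 49250.
Order (2) = (((M₁ × M₂) × M₃) × M₄): (M₁ × M₂): 26×19 by 19×25 → 26×25, cost 26·19·25 = 12350; ((M₁ × M₂) × M₃): 26×25 by 25×15 → 26×15, cost 26·25·15 = 9750; cumulative 22100; (((M₁ × M₂) × M₃) × M₄): 26×15 by 15×36 → 26×36, cost 26·15·36 = 14040; cumulative 36140. Total 36140.
Difference: |49250 − 36140| = 13110.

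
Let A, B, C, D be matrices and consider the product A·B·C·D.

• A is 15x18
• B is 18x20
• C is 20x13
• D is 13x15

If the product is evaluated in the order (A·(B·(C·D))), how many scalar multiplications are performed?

(C·D): 20×13 by 13×15 → 20×15, cost 20·13·15 = 3900
(B·(C·D)): 18×20 by 20×15 → 18×15, cost 18·20·15 = 5400; cumulative 9300
(A·(B·(C·D))): 15×18 by 18×15 → 15×15, cost 15·18·15 = 4050; cumulative 13350
Total: 13350 scalar multiplications.

13350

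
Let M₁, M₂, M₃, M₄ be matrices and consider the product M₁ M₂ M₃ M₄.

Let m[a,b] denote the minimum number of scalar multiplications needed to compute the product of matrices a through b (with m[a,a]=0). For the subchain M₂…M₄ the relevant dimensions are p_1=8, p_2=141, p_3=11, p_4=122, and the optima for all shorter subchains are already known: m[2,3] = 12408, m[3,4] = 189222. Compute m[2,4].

23144

m[2,4] = min over k∈[2,3] of m[2,k]+m[k+1,4]+p_{1}·p_k·p_{4}.
k=2: 0 + 189222 + 8·141·122 = 326838; k=3: 12408 + 0 + 8·11·122 = 23144.
Minimum: 23144 at k=3.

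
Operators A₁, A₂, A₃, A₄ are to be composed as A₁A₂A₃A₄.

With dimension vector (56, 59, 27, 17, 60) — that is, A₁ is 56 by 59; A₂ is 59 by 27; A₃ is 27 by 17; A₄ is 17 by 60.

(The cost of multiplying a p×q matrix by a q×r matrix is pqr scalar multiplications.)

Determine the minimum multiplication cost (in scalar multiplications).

Adjacent pairs: A₁A₂ = 56·59·27 = 89208; A₂A₃ = 59·27·17 = 27081; A₃A₄ = 27·17·60 = 27540.
Length 3: A₁..A₃: k=1: 0+27081+56·59·17=83249; k=2: 89208+0+56·27·17=114912 → min 83249 | A₂..A₄: k=2: 0+27540+59·27·60=123120; k=3: 27081+0+59·17·60=87261 → min 87261.
Length 4: A₁..A₄: k=1: 0+87261+56·59·60=285501; k=2: 89208+27540+56·27·60=207468; k=3: 83249+0+56·17·60=140369 → min 140369.
Optimal order: ((A₁(A₂A₃))A₄) with cost 140369.

140369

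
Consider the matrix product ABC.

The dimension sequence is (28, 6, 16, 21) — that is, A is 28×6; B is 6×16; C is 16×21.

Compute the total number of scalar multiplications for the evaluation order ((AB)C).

(AB): 28×6 by 6×16 → 28×16, cost 28·6·16 = 2688
((AB)C): 28×16 by 16×21 → 28×21, cost 28·16·21 = 9408; cumulative 12096
Total: 12096 scalar multiplications.

12096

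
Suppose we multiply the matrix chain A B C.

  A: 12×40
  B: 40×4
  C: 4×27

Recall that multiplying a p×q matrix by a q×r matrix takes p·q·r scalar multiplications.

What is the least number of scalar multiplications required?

3216

Order (A (B C)): (B C): 40×4 by 4×27 → 40×27, cost 40·4·27 = 4320; (A (B C)): 12×40 by 40×27 → 12×27, cost 12·40·27 = 12960; cumulative 17280. Total 17280.
Order ((A B) C): (A B): 12×40 by 40×4 → 12×4, cost 12·40·4 = 1920; ((A B) C): 12×4 by 4×27 → 12×27, cost 12·4·27 = 1296; cumulative 3216. Total 3216.
Minimum: 3216.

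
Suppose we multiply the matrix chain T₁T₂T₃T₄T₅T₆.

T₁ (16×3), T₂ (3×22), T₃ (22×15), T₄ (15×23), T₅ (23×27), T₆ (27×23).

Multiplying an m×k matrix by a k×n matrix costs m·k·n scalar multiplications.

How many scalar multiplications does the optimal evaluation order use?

6855

Adjacent pairs: T₁T₂ = 16·3·22 = 1056; T₂T₃ = 3·22·15 = 990; T₃T₄ = 22·15·23 = 7590; T₄T₅ = 15·23·27 = 9315; T₅T₆ = 23·27·23 = 14283.
Length 3: T₁..T₃: k=1: 0+990+16·3·15=1710; k=2: 1056+0+16·22·15=6336 → min 1710 | T₂..T₄: k=2: 0+7590+3·22·23=9108; k=3: 990+0+3·15·23=2025 → min 2025 | T₃..T₅: k=3: 0+9315+22·15·27=18225; k=4: 7590+0+22·23·27=21252 → min 18225 | T₄..T₆: k=4: 0+14283+15·23·23=22218; k=5: 9315+0+15·27·23=18630 → min 18630.
Length 4: T₁..T₄: k=1: 0+2025+16·3·23=3129; k=2: 1056+7590+16·22·23=16742; k=3: 1710+0+16·15·23=7230 → min 3129 | T₂..T₅: k=2: 0+18225+3·22·27=20007; k=3: 990+9315+3·15·27=11520; k=4: 2025+0+3·23·27=3888 → min 3888 | T₃..T₆: k=3: 0+18630+22·15·23=26220; k=4: 7590+14283+22·23·23=33511; k=5: 18225+0+22·27·23=31887 → min 26220.
Length 5: T₁..T₅: k=1: 0+3888+16·3·27=5184; k=2: 1056+18225+16·22·27=28785; k=3: 1710+9315+16·15·27=17505; k=4: 3129+0+16·23·27=13065 → min 5184 | T₂..T₆: k=2: 0+26220+3·22·23=27738; k=3: 990+18630+3·15·23=20655; k=4: 2025+14283+3·23·23=17895; k=5: 3888+0+3·27·23=5751 → min 5751.
Length 6: T₁..T₆: k=1: 0+5751+16·3·23=6855; k=2: 1056+26220+16·22·23=35372; k=3: 1710+18630+16·15·23=25860; k=4: 3129+14283+16·23·23=25876; k=5: 5184+0+16·27·23=15120 → min 6855.
Optimal order: (T₁((((T₂T₃)T₄)T₅)T₆)) with cost 6855.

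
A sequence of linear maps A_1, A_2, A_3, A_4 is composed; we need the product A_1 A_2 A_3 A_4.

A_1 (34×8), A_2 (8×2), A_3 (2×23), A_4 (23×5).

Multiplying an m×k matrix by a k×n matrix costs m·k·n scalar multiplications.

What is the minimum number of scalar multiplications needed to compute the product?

Adjacent pairs: A_1A_2 = 34·8·2 = 544; A_2A_3 = 8·2·23 = 368; A_3A_4 = 2·23·5 = 230.
Length 3: A_1..A_3: k=1: 0+368+34·8·23=6624; k=2: 544+0+34·2·23=2108 → min 2108 | A_2..A_4: k=2: 0+230+8·2·5=310; k=3: 368+0+8·23·5=1288 → min 310.
Length 4: A_1..A_4: k=1: 0+310+34·8·5=1670; k=2: 544+230+34·2·5=1114; k=3: 2108+0+34·23·5=6018 → min 1114.
Optimal order: ((A_1 A_2) (A_3 A_4)) with cost 1114.

1114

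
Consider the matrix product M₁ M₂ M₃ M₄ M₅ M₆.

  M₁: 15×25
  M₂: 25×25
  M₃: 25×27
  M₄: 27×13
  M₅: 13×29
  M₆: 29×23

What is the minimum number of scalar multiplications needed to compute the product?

Adjacent pairs: M₁M₂ = 15·25·25 = 9375; M₂M₃ = 25·25·27 = 16875; M₃M₄ = 25·27·13 = 8775; M₄M₅ = 27·13·29 = 10179; M₅M₆ = 13·29·23 = 8671.
Length 3: M₁..M₃: k=1: 0+16875+15·25·27=27000; k=2: 9375+0+15·25·27=19500 → min 19500 | M₂..M₄: k=2: 0+8775+25·25·13=16900; k=3: 16875+0+25·27·13=25650 → min 16900 | M₃..M₅: k=3: 0+10179+25·27·29=29754; k=4: 8775+0+25·13·29=18200 → min 18200 | M₄..M₆: k=4: 0+8671+27·13·23=16744; k=5: 10179+0+27·29·23=28188 → min 16744.
Length 4: M₁..M₄: k=1: 0+16900+15·25·13=21775; k=2: 9375+8775+15·25·13=23025; k=3: 19500+0+15·27·13=24765 → min 21775 | M₂..M₅: k=2: 0+18200+25·25·29=36325; k=3: 16875+10179+25·27·29=46629; k=4: 16900+0+25·13·29=26325 → min 26325 | M₃..M₆: k=3: 0+16744+25·27·23=32269; k=4: 8775+8671+25·13·23=24921; k=5: 18200+0+25·29·23=34875 → min 24921.
Length 5: M₁..M₅: k=1: 0+26325+15·25·29=37200; k=2: 9375+18200+15·25·29=38450; k=3: 19500+10179+15·27·29=41424; k=4: 21775+0+15·13·29=27430 → min 27430 | M₂..M₆: k=2: 0+24921+25·25·23=39296; k=3: 16875+16744+25·27·23=49144; k=4: 16900+8671+25·13·23=33046; k=5: 26325+0+25·29·23=43000 → min 33046.
Length 6: M₁..M₆: k=1: 0+33046+15·25·23=41671; k=2: 9375+24921+15·25·23=42921; k=3: 19500+16744+15·27·23=45559; k=4: 21775+8671+15·13·23=34931; k=5: 27430+0+15·29·23=37435 → min 34931.
Optimal order: ((M₁ (M₂ (M₃ M₄))) (M₅ M₆)) with cost 34931.

34931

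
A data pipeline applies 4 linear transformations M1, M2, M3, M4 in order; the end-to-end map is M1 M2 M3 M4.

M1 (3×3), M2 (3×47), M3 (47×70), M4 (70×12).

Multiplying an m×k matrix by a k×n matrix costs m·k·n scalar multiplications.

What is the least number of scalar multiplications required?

Adjacent pairs: M1M2 = 3·3·47 = 423; M2M3 = 3·47·70 = 9870; M3M4 = 47·70·12 = 39480.
Length 3: M1..M3: k=1: 0+9870+3·3·70=10500; k=2: 423+0+3·47·70=10293 → min 10293 | M2..M4: k=2: 0+39480+3·47·12=41172; k=3: 9870+0+3·70·12=12390 → min 12390.
Length 4: M1..M4: k=1: 0+12390+3·3·12=12498; k=2: 423+39480+3·47·12=41595; k=3: 10293+0+3·70·12=12813 → min 12498.
Optimal order: (M1 ((M2 M3) M4)) with cost 12498.

12498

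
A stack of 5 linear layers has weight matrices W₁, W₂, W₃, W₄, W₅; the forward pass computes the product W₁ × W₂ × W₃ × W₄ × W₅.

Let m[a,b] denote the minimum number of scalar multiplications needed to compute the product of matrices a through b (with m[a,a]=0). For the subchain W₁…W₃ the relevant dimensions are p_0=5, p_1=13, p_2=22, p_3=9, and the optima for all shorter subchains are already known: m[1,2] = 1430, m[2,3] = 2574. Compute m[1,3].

2420

m[1,3] = min over k∈[1,2] of m[1,k]+m[k+1,3]+p_{0}·p_k·p_{3}.
k=1: 0 + 2574 + 5·13·9 = 3159; k=2: 1430 + 0 + 5·22·9 = 2420.
Minimum: 2420 at k=2.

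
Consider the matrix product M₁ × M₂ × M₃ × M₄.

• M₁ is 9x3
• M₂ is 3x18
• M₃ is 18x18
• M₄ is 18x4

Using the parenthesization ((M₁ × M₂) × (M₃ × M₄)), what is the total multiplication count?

2430

(M₁ × M₂): 9×3 by 3×18 → 9×18, cost 9·3·18 = 486
(M₃ × M₄): 18×18 by 18×4 → 18×4, cost 18·18·4 = 1296
((M₁ × M₂) × (M₃ × M₄)): 9×18 by 18×4 → 9×4, cost 9·18·4 = 648; cumulative 2430
Total: 2430 scalar multiplications.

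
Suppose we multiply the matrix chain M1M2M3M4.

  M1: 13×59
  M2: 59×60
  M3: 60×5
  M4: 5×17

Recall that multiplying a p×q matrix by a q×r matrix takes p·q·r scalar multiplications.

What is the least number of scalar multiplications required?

22640

Adjacent pairs: M1M2 = 13·59·60 = 46020; M2M3 = 59·60·5 = 17700; M3M4 = 60·5·17 = 5100.
Length 3: M1..M3: k=1: 0+17700+13·59·5=21535; k=2: 46020+0+13·60·5=49920 → min 21535 | M2..M4: k=2: 0+5100+59·60·17=65280; k=3: 17700+0+59·5·17=22715 → min 22715.
Length 4: M1..M4: k=1: 0+22715+13·59·17=35754; k=2: 46020+5100+13·60·17=64380; k=3: 21535+0+13·5·17=22640 → min 22640.
Optimal order: ((M1(M2M3))M4) with cost 22640.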